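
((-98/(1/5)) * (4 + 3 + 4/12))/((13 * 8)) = -2695/78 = -34.55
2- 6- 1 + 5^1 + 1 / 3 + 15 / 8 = 53 / 24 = 2.21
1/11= 0.09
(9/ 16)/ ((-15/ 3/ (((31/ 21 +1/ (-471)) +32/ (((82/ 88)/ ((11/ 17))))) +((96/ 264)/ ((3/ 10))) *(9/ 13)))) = -6046728741/ 2190768580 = -2.76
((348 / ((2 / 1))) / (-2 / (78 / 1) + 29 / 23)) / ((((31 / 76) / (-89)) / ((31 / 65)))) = -20302146 / 1385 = -14658.59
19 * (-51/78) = -323/26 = -12.42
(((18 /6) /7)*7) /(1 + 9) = 3 /10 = 0.30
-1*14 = -14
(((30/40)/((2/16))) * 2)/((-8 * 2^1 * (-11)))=3/44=0.07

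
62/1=62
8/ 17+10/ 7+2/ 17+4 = 716/ 119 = 6.02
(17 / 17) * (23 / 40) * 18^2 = 1863 / 10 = 186.30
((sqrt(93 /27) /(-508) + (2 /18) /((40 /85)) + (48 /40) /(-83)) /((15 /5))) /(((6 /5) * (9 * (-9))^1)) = -6623 /8713008 + 5 * sqrt(31) /2221992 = -0.00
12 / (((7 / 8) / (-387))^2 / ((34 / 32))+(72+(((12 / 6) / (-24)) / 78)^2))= 110153302272 / 660919868275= 0.17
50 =50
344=344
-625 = -625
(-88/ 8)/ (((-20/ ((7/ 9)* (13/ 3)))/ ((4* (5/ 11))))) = 3.37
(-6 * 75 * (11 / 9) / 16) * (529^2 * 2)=-76956275 / 4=-19239068.75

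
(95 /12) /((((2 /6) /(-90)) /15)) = -64125 /2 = -32062.50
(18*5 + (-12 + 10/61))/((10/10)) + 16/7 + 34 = 48870/427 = 114.45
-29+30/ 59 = -1681/ 59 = -28.49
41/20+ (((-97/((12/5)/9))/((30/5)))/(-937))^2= 577123789/280950080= 2.05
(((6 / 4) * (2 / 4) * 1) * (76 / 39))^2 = 361 / 169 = 2.14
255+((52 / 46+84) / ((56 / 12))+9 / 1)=45441 / 161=282.24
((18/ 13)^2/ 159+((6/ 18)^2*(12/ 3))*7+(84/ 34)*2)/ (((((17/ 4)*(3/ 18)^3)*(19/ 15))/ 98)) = 1559594453760/ 49182887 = 31710.10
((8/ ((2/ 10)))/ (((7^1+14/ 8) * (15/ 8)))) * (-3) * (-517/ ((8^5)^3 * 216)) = 517/ 1039038488248320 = 0.00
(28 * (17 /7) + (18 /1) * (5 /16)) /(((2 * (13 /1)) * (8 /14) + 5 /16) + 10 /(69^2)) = 39259206 /8090059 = 4.85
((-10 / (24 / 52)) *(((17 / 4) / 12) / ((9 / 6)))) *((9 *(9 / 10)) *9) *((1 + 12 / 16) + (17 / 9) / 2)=-1004.86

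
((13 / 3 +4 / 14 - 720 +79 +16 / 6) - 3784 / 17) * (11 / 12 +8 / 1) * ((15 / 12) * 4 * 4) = -54516500 / 357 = -152707.28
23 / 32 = 0.72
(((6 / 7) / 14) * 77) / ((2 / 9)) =297 / 14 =21.21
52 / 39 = 1.33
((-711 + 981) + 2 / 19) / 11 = 5132 / 209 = 24.56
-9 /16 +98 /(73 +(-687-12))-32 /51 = -1.35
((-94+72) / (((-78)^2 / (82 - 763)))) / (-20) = -2497 / 20280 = -0.12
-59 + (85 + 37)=63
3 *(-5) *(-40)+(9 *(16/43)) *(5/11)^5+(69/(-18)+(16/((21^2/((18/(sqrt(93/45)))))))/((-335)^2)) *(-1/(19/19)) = 25092674239/41551158 - 32 *sqrt(465)/170469775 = 603.90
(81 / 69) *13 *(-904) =-317304 / 23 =-13795.83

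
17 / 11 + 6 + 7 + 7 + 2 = 259 / 11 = 23.55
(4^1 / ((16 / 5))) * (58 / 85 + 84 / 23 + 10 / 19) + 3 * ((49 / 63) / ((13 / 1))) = 1812424 / 289731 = 6.26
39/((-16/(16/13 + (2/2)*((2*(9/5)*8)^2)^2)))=-1048082259/625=-1676931.61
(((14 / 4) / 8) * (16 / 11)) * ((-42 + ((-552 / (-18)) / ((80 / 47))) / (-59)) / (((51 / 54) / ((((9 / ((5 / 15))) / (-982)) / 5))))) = 84914487 / 541720300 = 0.16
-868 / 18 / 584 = -217 / 2628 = -0.08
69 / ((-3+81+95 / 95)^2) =69 / 6241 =0.01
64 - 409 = -345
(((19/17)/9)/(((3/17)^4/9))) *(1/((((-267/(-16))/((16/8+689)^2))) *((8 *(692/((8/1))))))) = 178285675628/3741471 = 47651.22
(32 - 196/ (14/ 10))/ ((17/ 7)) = -756/ 17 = -44.47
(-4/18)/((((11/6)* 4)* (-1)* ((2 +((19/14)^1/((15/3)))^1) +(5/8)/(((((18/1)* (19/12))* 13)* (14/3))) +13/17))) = 1175720/117812277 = 0.01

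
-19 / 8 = -2.38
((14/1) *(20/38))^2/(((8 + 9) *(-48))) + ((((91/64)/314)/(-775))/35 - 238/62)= -5598956847343/1433701392000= -3.91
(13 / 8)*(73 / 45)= 949 / 360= 2.64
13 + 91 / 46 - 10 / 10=13.98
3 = 3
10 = 10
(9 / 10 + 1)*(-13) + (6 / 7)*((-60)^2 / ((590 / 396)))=8451589 / 4130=2046.39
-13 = -13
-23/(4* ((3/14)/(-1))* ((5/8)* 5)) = 644/75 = 8.59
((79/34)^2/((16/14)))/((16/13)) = 567931/147968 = 3.84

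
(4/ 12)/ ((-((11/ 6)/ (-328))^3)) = 2540703744/ 1331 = 1908868.33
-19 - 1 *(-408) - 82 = 307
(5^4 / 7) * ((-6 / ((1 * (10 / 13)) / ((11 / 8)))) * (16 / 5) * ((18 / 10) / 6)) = -919.29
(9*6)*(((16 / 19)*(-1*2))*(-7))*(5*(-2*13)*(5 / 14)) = -561600 / 19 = -29557.89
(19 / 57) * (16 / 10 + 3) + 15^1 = 248 / 15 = 16.53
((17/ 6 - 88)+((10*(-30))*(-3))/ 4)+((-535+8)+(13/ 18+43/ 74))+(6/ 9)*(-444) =-454121/ 666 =-681.86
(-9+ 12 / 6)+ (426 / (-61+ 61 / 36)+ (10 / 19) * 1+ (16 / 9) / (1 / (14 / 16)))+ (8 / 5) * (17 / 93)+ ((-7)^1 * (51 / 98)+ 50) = 34.55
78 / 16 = 39 / 8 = 4.88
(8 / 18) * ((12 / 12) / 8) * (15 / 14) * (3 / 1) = 5 / 28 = 0.18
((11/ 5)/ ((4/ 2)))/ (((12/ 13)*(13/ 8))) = 11/ 15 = 0.73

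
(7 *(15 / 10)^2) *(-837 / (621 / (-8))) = 3906 / 23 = 169.83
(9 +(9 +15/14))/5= 267/70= 3.81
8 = 8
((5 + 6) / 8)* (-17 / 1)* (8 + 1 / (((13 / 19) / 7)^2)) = -3560667 / 1352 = -2633.63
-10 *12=-120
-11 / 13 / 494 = -0.00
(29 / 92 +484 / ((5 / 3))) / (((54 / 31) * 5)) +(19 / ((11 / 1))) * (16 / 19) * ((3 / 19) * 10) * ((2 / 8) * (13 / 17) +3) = 17963481247 / 441282600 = 40.71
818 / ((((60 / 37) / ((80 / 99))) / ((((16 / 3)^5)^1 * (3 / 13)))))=126944804864 / 312741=405910.34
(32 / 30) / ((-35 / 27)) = -144 / 175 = -0.82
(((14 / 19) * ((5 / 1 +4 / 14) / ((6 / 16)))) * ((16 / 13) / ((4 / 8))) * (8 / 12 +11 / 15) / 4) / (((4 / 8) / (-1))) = -66304 / 3705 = -17.90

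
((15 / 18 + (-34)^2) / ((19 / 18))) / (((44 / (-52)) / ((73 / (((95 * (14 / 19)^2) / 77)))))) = -19761027 / 140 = -141150.19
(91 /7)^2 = 169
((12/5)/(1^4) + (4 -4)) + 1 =17/5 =3.40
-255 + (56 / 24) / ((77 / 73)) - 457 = -23423 / 33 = -709.79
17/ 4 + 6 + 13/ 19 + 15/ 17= 15267/ 1292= 11.82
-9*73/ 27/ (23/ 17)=-1241/ 69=-17.99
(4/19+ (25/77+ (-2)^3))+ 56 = 48.54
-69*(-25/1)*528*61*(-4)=-222235200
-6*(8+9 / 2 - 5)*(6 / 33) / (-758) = 45 / 4169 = 0.01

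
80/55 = 16/11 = 1.45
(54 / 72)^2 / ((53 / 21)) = 189 / 848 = 0.22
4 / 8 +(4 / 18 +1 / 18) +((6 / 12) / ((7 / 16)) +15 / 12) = 799 / 252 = 3.17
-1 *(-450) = 450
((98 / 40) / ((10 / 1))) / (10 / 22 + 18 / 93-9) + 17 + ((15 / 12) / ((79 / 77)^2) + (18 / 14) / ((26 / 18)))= 6161996429721 / 323493497600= 19.05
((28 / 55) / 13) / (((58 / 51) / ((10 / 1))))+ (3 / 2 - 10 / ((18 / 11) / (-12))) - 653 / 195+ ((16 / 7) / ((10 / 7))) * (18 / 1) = 4173083 / 41470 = 100.63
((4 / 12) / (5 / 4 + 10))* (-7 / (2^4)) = -7 / 540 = -0.01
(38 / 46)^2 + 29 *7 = 107748 / 529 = 203.68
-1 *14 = -14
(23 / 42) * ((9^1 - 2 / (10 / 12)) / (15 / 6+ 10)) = 253 / 875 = 0.29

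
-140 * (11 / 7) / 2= -110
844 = 844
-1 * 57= -57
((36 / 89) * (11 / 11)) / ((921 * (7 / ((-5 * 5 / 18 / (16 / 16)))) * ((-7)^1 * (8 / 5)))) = 125 / 16065924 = 0.00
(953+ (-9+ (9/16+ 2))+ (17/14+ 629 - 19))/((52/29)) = 5059659/5824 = 868.76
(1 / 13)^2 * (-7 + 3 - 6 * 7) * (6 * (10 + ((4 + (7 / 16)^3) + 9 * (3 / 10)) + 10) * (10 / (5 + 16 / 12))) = -69.07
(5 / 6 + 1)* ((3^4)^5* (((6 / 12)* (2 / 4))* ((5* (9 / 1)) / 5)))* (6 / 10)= 345191655699 / 40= 8629791392.48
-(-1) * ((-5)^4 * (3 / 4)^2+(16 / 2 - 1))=5737 / 16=358.56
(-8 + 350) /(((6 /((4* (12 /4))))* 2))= 342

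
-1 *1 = -1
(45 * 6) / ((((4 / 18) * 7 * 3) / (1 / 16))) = 405 / 112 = 3.62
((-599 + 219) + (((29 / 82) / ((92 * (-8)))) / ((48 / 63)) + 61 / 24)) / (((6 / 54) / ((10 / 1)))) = -16401890445 / 482816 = -33971.31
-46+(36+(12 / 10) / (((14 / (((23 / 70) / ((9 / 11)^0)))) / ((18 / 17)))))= -207629 / 20825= -9.97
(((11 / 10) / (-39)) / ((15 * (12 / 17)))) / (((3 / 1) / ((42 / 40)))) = -0.00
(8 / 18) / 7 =0.06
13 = 13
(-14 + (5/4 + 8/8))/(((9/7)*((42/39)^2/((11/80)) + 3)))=-0.80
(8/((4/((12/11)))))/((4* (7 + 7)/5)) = 15/77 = 0.19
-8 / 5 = -1.60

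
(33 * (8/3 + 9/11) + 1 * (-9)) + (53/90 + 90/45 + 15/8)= 39767/360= 110.46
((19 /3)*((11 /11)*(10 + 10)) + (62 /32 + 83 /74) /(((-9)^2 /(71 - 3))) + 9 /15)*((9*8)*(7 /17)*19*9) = 2070091534 /3145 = 658216.70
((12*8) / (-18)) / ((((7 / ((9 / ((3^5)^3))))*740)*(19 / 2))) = -8 / 117684952245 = -0.00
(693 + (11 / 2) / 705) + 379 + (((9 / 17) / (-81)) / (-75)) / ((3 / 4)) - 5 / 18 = 1734032573 / 1617975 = 1071.73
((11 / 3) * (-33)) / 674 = -0.18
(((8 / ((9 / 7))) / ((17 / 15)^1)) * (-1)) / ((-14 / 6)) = 40 / 17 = 2.35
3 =3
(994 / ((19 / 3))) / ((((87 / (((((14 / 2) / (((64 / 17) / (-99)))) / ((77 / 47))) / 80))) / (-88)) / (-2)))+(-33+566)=7676083 / 88160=87.07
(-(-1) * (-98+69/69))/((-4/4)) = 97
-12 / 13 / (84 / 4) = -4 / 91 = -0.04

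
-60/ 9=-20/ 3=-6.67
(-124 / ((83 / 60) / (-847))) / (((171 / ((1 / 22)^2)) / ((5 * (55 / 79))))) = 1193500 / 373749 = 3.19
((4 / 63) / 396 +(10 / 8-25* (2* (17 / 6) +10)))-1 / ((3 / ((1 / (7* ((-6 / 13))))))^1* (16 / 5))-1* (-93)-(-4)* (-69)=-114438325 / 199584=-573.38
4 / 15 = 0.27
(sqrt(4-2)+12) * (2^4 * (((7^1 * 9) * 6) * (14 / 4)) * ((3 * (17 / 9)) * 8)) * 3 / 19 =2878848 * sqrt(2) / 19+34546176 / 19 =2032499.05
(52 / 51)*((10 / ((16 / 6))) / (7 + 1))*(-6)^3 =-1755 / 17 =-103.24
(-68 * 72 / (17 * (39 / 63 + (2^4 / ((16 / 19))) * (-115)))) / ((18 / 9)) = 189 / 2867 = 0.07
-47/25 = -1.88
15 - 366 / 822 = 14.55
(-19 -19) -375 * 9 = -3413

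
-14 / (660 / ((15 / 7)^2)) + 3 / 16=111 / 1232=0.09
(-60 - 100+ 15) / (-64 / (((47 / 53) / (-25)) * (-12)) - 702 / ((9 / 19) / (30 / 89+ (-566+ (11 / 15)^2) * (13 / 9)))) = -409411125 / 3415946357254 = -0.00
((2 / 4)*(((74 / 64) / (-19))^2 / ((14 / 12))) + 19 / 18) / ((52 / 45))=123098095 / 134557696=0.91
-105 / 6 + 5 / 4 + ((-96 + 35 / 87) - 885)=-346903 / 348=-996.85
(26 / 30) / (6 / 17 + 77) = 221 / 19725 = 0.01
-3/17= -0.18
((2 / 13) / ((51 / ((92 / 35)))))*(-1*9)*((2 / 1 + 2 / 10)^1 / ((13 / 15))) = -18216 / 100555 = -0.18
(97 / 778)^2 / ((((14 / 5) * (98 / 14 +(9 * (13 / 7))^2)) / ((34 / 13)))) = 5598355 / 110413486144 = 0.00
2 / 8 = 1 / 4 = 0.25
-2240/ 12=-186.67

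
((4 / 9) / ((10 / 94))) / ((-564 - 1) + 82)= -188 / 21735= -0.01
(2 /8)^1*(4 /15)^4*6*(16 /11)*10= 4096 /37125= 0.11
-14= -14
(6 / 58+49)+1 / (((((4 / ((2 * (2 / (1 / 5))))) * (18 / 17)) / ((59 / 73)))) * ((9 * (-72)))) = 1212350693 / 24692688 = 49.10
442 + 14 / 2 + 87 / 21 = 3172 / 7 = 453.14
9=9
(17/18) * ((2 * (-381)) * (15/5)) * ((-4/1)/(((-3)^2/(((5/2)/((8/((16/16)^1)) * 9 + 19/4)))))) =86360/2763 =31.26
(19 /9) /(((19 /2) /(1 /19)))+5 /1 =857 /171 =5.01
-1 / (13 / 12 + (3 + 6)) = -12 / 121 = -0.10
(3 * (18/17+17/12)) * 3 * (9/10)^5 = 17891847/1360000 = 13.16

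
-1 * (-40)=40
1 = 1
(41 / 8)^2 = 1681 / 64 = 26.27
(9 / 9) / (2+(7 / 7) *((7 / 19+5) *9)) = 19 / 956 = 0.02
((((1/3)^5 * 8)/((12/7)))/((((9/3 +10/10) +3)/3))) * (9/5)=0.01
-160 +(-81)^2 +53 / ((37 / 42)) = 239063 / 37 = 6461.16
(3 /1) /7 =0.43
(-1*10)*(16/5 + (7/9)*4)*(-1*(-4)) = -2272/9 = -252.44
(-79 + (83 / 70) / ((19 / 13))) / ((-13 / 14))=84.20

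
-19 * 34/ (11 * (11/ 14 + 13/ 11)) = -29.85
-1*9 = -9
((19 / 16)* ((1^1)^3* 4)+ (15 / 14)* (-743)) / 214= -22157 / 5992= -3.70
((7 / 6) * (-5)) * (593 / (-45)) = 4151 / 54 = 76.87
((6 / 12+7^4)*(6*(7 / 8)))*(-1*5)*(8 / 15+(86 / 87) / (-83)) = -316474473 / 9628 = -32870.22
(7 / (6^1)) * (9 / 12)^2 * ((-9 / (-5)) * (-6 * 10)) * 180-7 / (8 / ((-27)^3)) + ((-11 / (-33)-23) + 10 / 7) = 746573 / 168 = 4443.89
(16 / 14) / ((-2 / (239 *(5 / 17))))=-4780 / 119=-40.17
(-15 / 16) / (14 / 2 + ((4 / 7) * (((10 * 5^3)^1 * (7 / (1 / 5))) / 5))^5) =-5 / 16666666666666666704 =-0.00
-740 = -740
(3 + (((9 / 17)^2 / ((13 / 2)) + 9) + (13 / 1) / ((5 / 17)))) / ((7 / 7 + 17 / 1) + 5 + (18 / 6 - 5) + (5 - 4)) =1056527 / 413270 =2.56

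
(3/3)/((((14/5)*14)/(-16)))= -20/49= -0.41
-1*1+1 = 0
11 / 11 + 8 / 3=11 / 3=3.67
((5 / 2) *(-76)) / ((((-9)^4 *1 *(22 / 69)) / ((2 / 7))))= -4370 / 168399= -0.03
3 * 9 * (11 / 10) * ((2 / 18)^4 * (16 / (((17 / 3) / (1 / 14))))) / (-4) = -11 / 48195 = -0.00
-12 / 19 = -0.63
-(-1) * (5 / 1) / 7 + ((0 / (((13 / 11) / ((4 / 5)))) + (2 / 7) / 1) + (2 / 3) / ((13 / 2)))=43 / 39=1.10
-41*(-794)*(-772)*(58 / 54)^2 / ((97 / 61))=-1289280726088 / 70713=-18232584.19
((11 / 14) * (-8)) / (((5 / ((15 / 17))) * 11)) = -12 / 119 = -0.10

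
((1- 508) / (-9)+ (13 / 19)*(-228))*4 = -1196 / 3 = -398.67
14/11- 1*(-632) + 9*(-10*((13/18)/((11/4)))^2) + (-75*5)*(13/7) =-69.36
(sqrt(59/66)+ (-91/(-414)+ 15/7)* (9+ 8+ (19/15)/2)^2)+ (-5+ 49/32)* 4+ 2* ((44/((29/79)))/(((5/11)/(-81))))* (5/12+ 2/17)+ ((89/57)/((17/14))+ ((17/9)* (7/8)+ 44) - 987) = -24478348259497/1062217800+ sqrt(3894)/66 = -23043.62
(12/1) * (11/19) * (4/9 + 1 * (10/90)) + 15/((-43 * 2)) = 18065/4902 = 3.69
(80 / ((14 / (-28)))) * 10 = -1600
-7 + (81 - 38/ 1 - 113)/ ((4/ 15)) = -539/ 2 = -269.50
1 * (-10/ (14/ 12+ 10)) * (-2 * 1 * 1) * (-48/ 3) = -1920/ 67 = -28.66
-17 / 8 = -2.12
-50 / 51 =-0.98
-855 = -855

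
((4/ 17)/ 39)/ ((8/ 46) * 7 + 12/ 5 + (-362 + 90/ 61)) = -7015/ 414988938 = -0.00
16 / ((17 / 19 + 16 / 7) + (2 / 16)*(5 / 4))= 4.80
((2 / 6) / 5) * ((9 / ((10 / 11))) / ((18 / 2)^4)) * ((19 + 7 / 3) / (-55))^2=2048 / 135320625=0.00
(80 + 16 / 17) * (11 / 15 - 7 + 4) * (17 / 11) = -46784 / 165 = -283.54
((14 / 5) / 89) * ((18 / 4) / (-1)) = -63 / 445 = -0.14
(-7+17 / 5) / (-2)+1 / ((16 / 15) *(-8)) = 1077 / 640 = 1.68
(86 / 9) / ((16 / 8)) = 43 / 9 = 4.78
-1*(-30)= 30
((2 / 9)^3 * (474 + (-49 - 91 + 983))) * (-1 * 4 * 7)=-98336 / 243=-404.67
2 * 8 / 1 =16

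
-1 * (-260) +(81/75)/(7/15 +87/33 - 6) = 620509/2390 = 259.63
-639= -639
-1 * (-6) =6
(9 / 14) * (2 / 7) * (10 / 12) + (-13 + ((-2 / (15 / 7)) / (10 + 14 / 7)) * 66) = -26431 / 1470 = -17.98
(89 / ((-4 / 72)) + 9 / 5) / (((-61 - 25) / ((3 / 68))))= 24003 / 29240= 0.82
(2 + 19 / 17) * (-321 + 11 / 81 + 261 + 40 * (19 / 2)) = 1374343 / 1377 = 998.07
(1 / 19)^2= 1 / 361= 0.00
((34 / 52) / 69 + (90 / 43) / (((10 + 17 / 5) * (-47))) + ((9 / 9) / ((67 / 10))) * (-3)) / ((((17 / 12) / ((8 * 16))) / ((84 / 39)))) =-768951507968 / 8947559153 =-85.94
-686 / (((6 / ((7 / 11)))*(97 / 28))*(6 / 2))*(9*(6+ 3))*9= -5445468 / 1067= -5103.53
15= 15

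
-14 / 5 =-2.80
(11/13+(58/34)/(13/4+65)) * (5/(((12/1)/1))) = 0.36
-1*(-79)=79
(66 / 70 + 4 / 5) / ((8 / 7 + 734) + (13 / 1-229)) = 61 / 18170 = 0.00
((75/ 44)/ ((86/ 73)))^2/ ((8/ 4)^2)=29975625/ 57274624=0.52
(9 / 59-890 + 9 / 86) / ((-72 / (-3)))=-4514555 / 121776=-37.07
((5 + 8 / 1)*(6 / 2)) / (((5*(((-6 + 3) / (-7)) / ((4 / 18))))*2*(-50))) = -91 / 2250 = -0.04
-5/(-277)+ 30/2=4160/277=15.02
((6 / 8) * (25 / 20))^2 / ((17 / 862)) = 96975 / 2176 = 44.57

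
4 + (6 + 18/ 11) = 128/ 11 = 11.64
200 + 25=225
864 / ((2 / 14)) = 6048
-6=-6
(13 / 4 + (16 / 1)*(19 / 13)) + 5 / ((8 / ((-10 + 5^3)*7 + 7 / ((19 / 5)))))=131135 / 247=530.91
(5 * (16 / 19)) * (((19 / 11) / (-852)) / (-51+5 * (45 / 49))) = 490 / 2663991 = 0.00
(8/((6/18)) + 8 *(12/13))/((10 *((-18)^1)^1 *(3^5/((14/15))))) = -476/710775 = -0.00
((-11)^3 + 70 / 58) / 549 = -38564 / 15921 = -2.42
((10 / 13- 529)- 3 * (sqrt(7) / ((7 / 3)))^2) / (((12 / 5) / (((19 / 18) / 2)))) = -127775 / 1092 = -117.01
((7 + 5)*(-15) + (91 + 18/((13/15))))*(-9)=7983/13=614.08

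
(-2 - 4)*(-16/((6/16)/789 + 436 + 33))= 0.20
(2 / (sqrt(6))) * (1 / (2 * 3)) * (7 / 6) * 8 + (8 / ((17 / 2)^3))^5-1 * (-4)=14 * sqrt(6) / 27 + 11449692207113004996 / 2862423051509815793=5.27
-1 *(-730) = 730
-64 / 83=-0.77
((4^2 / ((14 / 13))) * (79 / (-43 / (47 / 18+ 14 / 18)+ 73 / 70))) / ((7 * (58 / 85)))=-212999800 / 10094581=-21.10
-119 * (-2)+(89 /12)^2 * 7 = 89719 /144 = 623.05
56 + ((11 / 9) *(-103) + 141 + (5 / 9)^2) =5785 / 81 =71.42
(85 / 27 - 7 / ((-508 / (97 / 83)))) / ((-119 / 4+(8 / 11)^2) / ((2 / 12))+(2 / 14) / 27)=-3051125231 / 169053163798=-0.02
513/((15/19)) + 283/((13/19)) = 69122/65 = 1063.42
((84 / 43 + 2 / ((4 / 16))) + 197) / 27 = 8899 / 1161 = 7.66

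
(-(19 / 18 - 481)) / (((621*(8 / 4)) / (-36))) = -8639 / 621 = -13.91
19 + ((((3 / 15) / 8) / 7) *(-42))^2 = 19.02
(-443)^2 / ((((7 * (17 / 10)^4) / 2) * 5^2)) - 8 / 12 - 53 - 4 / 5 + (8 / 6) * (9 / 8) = 3780971917 / 17539410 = 215.57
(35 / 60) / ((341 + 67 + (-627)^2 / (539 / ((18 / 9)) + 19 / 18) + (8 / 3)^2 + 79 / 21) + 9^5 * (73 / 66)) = 3937395 / 453477809542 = 0.00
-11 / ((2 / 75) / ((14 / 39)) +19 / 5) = -2.84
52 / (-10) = -26 / 5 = -5.20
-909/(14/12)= -5454/7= -779.14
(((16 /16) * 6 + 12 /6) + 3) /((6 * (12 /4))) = 11 /18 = 0.61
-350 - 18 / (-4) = -691 / 2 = -345.50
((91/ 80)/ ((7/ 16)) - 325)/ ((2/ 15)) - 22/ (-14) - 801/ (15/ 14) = -110741/ 35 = -3164.03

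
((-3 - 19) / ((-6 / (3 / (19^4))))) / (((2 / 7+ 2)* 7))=11 / 2085136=0.00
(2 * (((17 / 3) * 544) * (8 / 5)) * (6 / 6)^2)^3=3239689670623232 / 3375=959908050555.03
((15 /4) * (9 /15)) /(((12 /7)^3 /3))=343 /256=1.34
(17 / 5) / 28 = 17 / 140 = 0.12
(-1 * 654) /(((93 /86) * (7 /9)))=-168732 /217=-777.57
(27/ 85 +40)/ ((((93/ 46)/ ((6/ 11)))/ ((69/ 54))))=3625766/ 260865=13.90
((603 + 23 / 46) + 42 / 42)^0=1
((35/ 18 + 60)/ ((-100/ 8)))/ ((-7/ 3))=223/ 105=2.12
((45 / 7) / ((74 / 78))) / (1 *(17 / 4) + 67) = 468 / 4921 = 0.10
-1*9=-9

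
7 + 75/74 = 593/74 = 8.01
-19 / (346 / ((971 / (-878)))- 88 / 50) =461225 / 7637424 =0.06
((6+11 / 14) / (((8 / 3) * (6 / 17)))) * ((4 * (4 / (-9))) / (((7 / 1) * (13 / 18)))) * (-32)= 81.13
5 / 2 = 2.50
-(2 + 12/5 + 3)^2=-1369/25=-54.76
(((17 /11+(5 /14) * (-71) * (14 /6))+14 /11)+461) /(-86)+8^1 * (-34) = -1570579 /5676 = -276.71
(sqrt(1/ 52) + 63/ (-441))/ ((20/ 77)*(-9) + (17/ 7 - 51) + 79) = -11/ 2163 + 11*sqrt(13)/ 8034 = -0.00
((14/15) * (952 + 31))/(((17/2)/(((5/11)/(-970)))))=-13762/272085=-0.05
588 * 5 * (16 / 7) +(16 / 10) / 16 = 67201 / 10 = 6720.10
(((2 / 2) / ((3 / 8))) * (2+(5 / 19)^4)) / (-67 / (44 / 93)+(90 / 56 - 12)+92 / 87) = -9334547376 / 263563145215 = -0.04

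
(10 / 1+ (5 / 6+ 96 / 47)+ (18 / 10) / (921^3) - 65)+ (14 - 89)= -1728784745147 / 13599188210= -127.12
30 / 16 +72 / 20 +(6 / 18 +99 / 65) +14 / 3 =6239 / 520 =12.00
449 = 449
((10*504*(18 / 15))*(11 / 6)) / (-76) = -2772 / 19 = -145.89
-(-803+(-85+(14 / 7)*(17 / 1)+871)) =-17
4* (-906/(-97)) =3624/97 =37.36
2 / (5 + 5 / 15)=3 / 8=0.38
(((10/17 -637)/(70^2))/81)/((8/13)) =-0.00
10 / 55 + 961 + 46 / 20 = 105983 / 110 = 963.48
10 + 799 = 809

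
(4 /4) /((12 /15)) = 1.25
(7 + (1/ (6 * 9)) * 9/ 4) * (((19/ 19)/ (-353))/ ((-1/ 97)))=16393/ 8472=1.93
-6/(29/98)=-588/29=-20.28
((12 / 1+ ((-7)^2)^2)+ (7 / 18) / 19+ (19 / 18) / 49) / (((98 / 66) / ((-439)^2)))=42862628377349 / 136857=313192809.85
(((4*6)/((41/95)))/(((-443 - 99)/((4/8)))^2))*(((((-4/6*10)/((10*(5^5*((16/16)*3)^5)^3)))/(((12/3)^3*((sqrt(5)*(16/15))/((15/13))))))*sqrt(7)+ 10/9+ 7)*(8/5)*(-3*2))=-11096/3011081+ 19*sqrt(35)/8126076043114453125000000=-0.00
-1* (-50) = 50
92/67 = 1.37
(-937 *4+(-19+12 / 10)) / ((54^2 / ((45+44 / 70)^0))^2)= -18829 / 42515280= -0.00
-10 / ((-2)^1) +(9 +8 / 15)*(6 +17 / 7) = 8962 / 105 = 85.35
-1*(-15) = 15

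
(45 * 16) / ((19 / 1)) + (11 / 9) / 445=2883809 / 76095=37.90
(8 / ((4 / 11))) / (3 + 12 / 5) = 110 / 27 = 4.07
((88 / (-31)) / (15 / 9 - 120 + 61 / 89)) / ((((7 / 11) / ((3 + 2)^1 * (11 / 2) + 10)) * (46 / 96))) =116305200 / 39194323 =2.97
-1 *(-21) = 21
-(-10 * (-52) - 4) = -516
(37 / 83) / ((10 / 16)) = 296 / 415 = 0.71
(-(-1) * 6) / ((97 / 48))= 288 / 97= 2.97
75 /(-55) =-1.36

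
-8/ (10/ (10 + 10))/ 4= -4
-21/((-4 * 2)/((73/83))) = 1533/664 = 2.31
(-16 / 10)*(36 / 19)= -288 / 95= -3.03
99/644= 0.15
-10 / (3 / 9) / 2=-15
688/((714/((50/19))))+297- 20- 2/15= 9475933/33915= 279.40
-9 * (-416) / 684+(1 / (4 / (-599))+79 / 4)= -2366 / 19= -124.53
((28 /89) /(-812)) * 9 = -0.00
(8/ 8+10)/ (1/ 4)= 44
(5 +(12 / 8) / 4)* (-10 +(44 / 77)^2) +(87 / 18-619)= -391703 / 588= -666.16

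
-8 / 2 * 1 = -4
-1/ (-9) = 1/ 9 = 0.11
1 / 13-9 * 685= -6164.92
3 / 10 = 0.30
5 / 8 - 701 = -5603 / 8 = -700.38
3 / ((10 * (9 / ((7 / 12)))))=7 / 360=0.02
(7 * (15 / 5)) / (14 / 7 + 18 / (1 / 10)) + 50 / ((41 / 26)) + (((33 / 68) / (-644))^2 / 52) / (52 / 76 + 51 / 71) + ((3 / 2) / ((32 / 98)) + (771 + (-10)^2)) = 638133958371039111 / 703242659065856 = 907.42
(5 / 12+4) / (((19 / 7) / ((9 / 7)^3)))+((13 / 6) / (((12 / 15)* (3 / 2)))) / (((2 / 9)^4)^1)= 44321499 / 59584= 743.85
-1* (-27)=27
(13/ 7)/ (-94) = -13/ 658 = -0.02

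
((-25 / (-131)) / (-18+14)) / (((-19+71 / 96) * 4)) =150 / 229643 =0.00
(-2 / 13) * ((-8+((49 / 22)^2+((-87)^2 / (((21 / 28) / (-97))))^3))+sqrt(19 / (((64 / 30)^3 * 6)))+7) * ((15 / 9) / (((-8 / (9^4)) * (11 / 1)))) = -4964906536076706085478565 / 276848+164025 * sqrt(95) / 146432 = -17933691180997175643.15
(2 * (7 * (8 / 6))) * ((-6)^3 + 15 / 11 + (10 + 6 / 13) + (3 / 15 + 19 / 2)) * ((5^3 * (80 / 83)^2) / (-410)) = 124588352000 / 121170621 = 1028.21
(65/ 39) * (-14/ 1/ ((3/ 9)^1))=-70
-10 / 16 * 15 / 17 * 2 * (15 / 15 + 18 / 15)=-2.43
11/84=0.13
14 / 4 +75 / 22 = 76 / 11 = 6.91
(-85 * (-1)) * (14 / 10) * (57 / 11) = 6783 / 11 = 616.64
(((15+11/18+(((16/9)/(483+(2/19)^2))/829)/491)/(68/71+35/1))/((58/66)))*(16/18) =20768082907496540/47292431160839229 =0.44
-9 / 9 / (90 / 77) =-77 / 90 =-0.86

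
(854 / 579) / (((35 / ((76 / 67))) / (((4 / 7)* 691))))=25627808 / 1357755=18.88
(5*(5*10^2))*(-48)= -120000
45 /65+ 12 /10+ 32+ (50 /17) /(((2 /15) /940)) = 22949951 /1105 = 20769.19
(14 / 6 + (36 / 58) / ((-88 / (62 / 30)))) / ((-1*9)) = -44381 / 172260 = -0.26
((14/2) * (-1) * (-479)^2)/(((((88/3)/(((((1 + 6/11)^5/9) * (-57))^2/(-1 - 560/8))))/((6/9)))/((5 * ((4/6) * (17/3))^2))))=1689014312031771455148635/14767446759154749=114374159.57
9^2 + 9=90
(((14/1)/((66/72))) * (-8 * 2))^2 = 7225344/121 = 59713.59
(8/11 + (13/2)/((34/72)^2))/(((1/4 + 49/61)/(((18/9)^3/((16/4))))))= 46348288/817003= 56.73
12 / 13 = 0.92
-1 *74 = -74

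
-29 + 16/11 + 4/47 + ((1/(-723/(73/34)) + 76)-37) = 146618471/12708894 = 11.54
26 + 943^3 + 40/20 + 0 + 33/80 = 67084946833/80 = 838561835.41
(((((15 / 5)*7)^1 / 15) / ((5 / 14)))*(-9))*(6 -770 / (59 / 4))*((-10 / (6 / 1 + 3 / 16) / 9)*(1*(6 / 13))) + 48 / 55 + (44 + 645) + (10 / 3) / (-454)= 5312438764 / 9575995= 554.77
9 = 9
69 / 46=3 / 2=1.50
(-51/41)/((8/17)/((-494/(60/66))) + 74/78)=-7066917/5384981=-1.31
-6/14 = -3/7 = -0.43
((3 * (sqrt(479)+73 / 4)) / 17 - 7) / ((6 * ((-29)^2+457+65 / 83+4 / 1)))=0.00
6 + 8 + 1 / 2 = 14.50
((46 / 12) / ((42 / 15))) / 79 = 115 / 6636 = 0.02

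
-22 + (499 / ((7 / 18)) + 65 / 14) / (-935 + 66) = -25971 / 1106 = -23.48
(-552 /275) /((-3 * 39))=184 /10725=0.02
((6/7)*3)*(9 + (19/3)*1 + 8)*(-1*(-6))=360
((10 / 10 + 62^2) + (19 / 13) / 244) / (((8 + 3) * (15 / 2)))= 4065453 / 87230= 46.61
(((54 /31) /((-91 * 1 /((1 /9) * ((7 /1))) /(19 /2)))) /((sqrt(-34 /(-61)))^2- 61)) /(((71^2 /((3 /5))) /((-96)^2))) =32044032 /12483708835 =0.00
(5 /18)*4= 10 /9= 1.11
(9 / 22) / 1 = 9 / 22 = 0.41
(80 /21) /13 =80 /273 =0.29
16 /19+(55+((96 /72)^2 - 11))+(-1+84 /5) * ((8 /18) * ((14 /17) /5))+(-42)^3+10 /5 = -5380727894 /72675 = -74038.22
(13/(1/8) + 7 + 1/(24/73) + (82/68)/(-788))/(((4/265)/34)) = 256875.41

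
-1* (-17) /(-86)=-17 /86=-0.20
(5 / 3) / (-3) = -5 / 9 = -0.56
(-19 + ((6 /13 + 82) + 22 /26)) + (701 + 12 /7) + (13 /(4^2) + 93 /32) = 2244397 /2912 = 770.74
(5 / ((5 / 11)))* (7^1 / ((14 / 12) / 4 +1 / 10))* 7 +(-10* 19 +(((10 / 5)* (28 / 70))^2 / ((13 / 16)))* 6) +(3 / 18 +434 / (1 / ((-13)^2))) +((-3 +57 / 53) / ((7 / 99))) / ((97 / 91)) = 35107794250507 / 471172650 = 74511.53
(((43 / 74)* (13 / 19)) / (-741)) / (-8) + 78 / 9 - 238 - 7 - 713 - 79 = -219767159 / 213712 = -1028.33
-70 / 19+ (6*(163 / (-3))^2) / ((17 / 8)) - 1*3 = 8070499 / 969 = 8328.69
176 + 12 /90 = 2642 /15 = 176.13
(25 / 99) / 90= 5 / 1782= 0.00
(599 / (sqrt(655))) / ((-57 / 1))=-599 *sqrt(655) / 37335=-0.41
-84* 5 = -420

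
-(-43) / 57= 0.75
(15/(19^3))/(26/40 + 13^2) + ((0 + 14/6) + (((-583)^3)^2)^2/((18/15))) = 19934016550694665300881503907352625885617/15515058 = 1284817404530145185463148000000000.00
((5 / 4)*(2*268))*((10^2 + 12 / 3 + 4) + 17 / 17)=73030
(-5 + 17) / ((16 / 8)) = 6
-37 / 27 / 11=-37 / 297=-0.12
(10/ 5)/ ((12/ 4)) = 2/ 3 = 0.67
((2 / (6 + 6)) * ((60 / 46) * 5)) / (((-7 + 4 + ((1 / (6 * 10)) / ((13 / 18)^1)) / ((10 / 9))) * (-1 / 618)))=6695000 / 29693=225.47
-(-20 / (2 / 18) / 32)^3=177.98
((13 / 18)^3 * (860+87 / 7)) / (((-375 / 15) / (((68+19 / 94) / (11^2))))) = -28672297823 / 3869434800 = -7.41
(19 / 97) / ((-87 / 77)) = -1463 / 8439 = -0.17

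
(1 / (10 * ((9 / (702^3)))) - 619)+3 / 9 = 57648788 / 15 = 3843252.53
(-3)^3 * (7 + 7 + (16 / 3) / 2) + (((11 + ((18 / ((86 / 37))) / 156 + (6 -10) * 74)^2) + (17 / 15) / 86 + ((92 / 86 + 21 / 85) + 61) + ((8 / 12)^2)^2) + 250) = 3010632324116029 / 34422906960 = 87460.14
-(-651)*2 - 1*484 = 818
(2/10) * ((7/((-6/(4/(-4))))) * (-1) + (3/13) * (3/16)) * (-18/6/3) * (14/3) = 4907/4680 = 1.05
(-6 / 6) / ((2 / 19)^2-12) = 0.08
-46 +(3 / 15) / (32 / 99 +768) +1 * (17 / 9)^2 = -1307151821 / 30805920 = -42.43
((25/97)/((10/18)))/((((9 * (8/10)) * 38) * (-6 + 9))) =25/44232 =0.00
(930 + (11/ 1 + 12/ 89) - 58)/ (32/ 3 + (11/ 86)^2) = 1743954612/ 21096115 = 82.67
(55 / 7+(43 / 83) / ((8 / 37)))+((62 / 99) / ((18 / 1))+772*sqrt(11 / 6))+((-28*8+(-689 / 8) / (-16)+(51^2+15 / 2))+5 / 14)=386*sqrt(66) / 3+159063515815 / 66261888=3445.82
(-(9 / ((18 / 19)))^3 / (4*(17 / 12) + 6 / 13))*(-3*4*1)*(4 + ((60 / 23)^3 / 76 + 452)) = 2227344711228 / 2907913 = 765959.89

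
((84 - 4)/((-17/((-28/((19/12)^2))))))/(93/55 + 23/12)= 212889600/14612197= 14.57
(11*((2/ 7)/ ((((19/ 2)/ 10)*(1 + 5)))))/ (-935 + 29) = -110/ 180747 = -0.00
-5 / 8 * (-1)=5 / 8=0.62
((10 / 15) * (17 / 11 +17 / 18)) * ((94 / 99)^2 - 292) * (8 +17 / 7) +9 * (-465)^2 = 1940985.87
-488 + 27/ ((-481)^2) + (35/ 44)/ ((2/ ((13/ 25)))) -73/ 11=-50332342309/ 101798840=-494.43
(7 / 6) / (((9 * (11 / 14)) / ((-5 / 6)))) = -245 / 1782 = -0.14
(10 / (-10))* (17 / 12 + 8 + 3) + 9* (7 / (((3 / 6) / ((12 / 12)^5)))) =113.58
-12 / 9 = -4 / 3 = -1.33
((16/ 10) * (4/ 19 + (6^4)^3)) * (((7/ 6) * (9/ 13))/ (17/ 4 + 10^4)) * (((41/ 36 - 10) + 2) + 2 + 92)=3632797212384368/ 148262985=24502388.19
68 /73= 0.93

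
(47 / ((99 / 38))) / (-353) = -0.05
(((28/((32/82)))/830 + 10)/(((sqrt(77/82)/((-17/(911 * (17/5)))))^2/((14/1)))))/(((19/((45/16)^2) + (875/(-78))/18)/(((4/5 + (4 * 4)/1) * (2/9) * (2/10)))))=0.00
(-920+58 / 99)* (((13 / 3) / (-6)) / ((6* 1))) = 591643 / 5346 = 110.67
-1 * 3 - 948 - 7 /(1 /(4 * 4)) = -1063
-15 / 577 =-0.03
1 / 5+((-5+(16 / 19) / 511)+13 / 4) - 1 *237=-46321319 / 194180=-238.55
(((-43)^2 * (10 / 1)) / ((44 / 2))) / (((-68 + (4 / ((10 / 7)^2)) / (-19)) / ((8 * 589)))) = -58150.34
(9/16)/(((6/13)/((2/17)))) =39/272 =0.14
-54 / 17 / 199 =-0.02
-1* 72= -72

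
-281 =-281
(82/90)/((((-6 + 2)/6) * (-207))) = 41/6210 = 0.01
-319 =-319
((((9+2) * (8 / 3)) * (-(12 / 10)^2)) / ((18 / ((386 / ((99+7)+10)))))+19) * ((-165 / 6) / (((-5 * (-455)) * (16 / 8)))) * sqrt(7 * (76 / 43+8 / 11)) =-0.28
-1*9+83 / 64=-7.70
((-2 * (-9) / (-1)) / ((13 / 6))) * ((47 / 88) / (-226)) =1269 / 64636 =0.02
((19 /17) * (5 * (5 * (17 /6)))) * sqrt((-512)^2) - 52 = 121444 /3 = 40481.33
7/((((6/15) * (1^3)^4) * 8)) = 35/16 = 2.19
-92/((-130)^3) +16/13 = 676023/549250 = 1.23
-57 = -57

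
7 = 7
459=459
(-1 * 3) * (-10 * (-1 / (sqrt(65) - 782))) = 30 * sqrt(65) / 611459+23460 / 611459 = 0.04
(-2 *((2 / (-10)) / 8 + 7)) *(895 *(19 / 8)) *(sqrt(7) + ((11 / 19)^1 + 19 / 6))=-7108269 / 64-948879 *sqrt(7) / 32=-189519.76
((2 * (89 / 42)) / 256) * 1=89 / 5376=0.02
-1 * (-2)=2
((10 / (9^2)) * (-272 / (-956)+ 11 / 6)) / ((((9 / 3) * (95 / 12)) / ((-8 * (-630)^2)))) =-476201600 / 13623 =-34955.71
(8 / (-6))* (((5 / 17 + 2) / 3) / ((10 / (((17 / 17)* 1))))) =-26 / 255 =-0.10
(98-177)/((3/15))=-395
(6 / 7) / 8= 0.11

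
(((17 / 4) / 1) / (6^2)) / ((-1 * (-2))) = 0.06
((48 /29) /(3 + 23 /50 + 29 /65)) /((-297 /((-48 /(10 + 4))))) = 83200 /17008761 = 0.00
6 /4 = 3 /2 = 1.50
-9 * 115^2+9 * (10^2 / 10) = -118935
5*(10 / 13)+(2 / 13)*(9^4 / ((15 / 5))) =4424 / 13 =340.31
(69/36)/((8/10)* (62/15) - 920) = -0.00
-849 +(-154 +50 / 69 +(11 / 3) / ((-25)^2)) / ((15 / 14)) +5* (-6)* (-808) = 5012838889 / 215625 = 23247.95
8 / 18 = 4 / 9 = 0.44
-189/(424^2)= -189/179776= -0.00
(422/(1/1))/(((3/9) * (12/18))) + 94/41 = 77953/41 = 1901.29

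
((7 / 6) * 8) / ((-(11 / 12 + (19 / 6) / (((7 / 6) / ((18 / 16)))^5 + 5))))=-524365744 / 80198021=-6.54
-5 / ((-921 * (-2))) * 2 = -5 / 921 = -0.01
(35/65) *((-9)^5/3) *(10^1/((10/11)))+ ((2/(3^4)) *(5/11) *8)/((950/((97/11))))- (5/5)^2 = -1411171296292/12104235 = -116584.92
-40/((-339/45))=600/113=5.31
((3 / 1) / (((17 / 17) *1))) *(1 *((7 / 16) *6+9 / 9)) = 10.88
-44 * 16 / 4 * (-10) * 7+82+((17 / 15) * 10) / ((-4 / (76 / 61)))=12398.47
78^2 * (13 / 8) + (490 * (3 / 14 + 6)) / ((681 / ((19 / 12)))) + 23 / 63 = 565973215 / 57204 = 9893.94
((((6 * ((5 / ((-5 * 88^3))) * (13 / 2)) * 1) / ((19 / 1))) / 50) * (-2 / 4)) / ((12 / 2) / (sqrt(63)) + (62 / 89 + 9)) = 6989437 / 2236415761254400 - 102973 * sqrt(7) / 1118207880627200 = 0.00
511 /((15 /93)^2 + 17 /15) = 7366065 /16712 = 440.77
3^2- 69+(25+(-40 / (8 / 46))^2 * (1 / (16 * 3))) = 12805 / 12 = 1067.08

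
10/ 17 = 0.59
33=33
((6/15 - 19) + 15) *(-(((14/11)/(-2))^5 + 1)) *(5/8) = 324549/161051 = 2.02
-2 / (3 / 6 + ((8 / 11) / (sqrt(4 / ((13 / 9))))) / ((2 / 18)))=484 / 7367 - 1056 * sqrt(13) / 7367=-0.45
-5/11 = -0.45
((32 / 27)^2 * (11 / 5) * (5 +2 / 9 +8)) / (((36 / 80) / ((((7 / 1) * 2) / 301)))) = 10723328 / 2539107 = 4.22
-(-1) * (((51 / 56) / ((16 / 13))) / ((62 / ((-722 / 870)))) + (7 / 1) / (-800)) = -751313 / 40275200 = -0.02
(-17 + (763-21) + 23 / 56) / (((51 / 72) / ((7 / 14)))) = 121869 / 238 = 512.05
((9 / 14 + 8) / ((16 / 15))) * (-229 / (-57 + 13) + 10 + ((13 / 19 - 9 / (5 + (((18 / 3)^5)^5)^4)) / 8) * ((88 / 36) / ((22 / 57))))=18671437935492338951927097403960318724813731530498004631906282378861247367710112685 / 146343371664015882965658619843404951800320191145941891225648120466767359690933344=127.59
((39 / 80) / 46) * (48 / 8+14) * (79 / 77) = 3081 / 14168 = 0.22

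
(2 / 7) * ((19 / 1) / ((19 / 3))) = 6 / 7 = 0.86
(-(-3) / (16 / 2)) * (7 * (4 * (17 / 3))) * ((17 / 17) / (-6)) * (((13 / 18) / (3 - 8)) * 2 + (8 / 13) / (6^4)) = 2.86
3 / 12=1 / 4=0.25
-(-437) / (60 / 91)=39767 / 60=662.78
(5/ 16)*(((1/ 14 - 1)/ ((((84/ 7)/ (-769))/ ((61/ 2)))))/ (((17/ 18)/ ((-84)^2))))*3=1728831195/ 136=12711994.08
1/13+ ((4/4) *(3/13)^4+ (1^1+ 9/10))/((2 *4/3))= 1806167/2284880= 0.79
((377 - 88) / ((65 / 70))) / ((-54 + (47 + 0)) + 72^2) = 0.06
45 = 45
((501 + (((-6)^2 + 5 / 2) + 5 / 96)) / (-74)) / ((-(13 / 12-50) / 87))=-4506339 / 347504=-12.97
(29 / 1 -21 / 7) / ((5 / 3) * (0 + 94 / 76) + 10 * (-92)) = -2964 / 104645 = -0.03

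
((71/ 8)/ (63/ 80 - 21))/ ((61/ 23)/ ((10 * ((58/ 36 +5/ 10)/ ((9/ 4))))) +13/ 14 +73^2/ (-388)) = 1203847600/ 34335385161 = 0.04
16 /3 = 5.33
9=9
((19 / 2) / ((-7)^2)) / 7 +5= 3449 / 686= 5.03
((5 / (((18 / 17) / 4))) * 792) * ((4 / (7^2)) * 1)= 59840 / 49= 1221.22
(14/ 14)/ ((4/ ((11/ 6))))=11/ 24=0.46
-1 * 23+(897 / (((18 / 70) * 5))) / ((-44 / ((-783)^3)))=334913966285 / 44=7611681051.93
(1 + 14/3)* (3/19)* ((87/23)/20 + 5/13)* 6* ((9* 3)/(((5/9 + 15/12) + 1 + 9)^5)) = 8402107719168/23168105517578125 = 0.00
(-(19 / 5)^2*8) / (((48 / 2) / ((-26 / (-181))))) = -9386 / 13575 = -0.69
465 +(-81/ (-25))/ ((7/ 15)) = 16518/ 35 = 471.94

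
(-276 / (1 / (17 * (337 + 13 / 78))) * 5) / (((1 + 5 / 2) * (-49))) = 2259980 / 49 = 46122.04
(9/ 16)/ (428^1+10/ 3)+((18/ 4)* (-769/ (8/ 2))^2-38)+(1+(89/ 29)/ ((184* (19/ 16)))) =166283.30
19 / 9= 2.11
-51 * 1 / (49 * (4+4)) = -51 / 392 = -0.13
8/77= 0.10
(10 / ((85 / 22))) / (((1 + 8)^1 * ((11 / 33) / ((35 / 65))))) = 308 / 663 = 0.46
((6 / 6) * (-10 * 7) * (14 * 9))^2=77792400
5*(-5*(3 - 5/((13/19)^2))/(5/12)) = 77880/169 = 460.83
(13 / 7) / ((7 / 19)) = 247 / 49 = 5.04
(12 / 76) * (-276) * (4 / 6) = -552 / 19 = -29.05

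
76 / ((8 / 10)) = 95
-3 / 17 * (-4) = 12 / 17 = 0.71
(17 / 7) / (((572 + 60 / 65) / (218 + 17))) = 51935 / 52136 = 1.00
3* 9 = 27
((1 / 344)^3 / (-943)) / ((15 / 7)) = -7 / 575808775680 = -0.00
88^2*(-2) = -15488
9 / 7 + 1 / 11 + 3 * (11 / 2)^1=2753 / 154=17.88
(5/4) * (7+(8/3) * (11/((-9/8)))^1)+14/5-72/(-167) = -1858741/90180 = -20.61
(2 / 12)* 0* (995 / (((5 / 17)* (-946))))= 0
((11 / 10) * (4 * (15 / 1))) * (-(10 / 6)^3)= -2750 / 9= -305.56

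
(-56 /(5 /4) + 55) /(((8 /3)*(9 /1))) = 17 /40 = 0.42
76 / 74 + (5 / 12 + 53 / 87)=8811 / 4292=2.05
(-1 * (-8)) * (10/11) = 80/11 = 7.27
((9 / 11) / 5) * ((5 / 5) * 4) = 36 / 55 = 0.65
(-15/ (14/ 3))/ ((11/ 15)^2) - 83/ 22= -8258/ 847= -9.75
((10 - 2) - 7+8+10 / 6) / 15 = 32 / 45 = 0.71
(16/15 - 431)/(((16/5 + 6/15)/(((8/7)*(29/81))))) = -748084/15309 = -48.87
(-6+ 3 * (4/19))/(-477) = 34/3021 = 0.01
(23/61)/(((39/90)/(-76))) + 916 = 673948/793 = 849.87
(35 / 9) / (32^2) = 35 / 9216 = 0.00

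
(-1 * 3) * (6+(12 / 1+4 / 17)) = -930 / 17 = -54.71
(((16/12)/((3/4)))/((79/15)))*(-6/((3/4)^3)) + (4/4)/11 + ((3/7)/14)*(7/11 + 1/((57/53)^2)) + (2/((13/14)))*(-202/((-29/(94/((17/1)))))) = 208254407103520/2659972177863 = 78.29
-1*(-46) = 46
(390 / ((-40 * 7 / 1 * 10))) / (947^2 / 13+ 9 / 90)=-0.00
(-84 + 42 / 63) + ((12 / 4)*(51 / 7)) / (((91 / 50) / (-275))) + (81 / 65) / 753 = -3385.92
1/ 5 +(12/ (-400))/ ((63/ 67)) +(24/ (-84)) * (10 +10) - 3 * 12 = -87247/ 2100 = -41.55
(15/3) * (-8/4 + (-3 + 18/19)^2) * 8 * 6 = 191760/361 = 531.19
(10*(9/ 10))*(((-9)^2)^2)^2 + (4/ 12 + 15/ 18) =2324522941/ 6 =387420490.17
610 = 610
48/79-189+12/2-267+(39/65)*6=-176088/395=-445.79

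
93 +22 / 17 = 1603 / 17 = 94.29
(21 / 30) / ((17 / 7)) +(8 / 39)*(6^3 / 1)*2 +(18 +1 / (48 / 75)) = 108.47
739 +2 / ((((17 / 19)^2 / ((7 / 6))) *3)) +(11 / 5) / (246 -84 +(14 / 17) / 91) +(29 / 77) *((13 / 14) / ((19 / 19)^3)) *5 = 741.73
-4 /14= -2 /7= -0.29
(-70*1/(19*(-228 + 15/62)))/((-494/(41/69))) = -88970/4572619857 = -0.00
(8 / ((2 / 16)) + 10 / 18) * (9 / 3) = 581 / 3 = 193.67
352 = 352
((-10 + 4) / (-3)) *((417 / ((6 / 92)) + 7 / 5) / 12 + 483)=20319 / 10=2031.90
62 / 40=31 / 20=1.55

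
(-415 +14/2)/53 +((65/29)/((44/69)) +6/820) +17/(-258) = -7586125607/1788422460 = -4.24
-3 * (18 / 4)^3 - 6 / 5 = -10983 / 40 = -274.58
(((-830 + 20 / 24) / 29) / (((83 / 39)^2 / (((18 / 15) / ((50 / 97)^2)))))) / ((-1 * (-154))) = -2847906711 / 15383137000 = -0.19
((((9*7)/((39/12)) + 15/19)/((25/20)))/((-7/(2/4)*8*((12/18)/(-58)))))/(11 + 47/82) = 17774361/16408210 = 1.08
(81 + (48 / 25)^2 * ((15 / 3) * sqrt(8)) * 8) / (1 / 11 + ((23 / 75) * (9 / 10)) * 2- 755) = -45056 * sqrt(2) / 115249- 12375 / 115249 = -0.66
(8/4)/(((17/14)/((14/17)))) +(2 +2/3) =4.02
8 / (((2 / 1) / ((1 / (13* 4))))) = 0.08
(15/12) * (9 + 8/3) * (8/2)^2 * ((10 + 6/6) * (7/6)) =26950/9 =2994.44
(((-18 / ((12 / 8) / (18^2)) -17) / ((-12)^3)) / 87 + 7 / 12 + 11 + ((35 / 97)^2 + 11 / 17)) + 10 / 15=313886993377 / 24046694208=13.05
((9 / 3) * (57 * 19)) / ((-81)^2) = 361 / 729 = 0.50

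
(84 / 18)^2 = 196 / 9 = 21.78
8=8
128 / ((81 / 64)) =8192 / 81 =101.14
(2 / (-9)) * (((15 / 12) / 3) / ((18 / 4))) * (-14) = 70 / 243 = 0.29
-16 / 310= -8 / 155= -0.05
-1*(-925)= 925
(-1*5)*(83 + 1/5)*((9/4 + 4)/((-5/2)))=1040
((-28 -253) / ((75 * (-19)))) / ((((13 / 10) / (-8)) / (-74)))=332704 / 3705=89.80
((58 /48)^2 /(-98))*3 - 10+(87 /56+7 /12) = -148793 /18816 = -7.91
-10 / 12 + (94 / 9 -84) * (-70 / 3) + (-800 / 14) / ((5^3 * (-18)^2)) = 9726667 / 5670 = 1715.46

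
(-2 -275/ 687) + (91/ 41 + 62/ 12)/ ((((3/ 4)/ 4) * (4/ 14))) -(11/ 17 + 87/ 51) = 191232169/ 1436517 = 133.12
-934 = -934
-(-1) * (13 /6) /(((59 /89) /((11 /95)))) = 12727 /33630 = 0.38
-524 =-524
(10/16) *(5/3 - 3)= -5/6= -0.83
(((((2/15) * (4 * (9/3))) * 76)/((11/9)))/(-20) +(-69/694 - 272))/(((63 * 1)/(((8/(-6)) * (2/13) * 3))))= 16270636/6011775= 2.71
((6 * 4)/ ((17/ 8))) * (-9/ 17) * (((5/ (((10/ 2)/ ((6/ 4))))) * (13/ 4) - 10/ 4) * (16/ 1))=-65664/ 289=-227.21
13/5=2.60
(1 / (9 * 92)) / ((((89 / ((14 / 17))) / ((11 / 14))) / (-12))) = -11 / 104397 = -0.00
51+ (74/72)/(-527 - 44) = 1048319/20556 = 51.00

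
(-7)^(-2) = 1/49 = 0.02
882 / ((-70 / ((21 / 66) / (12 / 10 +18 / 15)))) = -147 / 88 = -1.67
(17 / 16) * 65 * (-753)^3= -29486771474.06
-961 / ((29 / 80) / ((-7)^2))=-3767120 / 29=-129900.69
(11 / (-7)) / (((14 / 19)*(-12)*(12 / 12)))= 0.18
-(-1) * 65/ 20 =13/ 4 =3.25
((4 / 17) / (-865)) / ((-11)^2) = -4 / 1779305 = -0.00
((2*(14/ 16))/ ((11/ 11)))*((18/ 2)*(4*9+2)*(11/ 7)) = 1881/ 2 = 940.50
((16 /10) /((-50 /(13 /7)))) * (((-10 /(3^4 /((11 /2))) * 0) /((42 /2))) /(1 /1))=0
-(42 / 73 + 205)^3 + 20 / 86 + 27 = -145327814290842 / 16727731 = -8687837.84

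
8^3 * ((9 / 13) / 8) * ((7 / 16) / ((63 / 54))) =216 / 13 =16.62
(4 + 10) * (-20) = -280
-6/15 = -0.40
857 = 857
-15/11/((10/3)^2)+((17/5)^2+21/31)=413111/34100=12.11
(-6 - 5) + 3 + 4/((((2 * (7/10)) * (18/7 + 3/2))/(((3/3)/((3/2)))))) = -1288/171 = -7.53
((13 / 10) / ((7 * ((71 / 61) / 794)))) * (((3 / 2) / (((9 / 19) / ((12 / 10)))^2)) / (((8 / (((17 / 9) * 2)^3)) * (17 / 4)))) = 262759680872 / 135867375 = 1933.94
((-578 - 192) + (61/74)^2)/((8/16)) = -4212799/2738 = -1538.64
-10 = -10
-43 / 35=-1.23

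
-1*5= -5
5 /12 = 0.42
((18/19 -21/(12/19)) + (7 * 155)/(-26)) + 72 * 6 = 357.97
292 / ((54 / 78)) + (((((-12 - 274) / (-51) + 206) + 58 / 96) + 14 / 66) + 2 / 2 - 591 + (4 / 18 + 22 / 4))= 149373 / 2992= 49.92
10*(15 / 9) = 50 / 3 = 16.67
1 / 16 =0.06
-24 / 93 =-8 / 31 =-0.26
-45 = -45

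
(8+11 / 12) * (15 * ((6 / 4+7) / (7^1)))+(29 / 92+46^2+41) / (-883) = 159.97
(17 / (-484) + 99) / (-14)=-47899 / 6776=-7.07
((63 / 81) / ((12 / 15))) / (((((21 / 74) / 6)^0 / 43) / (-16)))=-6020 / 9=-668.89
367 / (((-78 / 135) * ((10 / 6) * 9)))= -1101 / 26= -42.35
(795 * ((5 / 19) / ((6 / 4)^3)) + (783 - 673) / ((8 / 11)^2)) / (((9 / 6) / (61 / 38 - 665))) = -4137651205 / 34656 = -119392.06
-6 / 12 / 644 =-1 / 1288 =-0.00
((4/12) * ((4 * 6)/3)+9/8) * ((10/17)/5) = 91/204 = 0.45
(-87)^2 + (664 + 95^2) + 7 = 17265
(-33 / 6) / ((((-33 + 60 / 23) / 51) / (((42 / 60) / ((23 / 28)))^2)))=897974 / 133975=6.70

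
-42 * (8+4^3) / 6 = -504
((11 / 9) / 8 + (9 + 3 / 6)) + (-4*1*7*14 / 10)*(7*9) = -885581 / 360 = -2459.95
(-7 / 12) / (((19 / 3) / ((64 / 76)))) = -28 / 361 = -0.08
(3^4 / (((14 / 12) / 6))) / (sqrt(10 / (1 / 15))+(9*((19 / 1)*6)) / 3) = 166212 / 136283 - 2430*sqrt(6) / 136283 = 1.18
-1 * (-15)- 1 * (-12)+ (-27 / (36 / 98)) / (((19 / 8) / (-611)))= 359781 / 19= 18935.84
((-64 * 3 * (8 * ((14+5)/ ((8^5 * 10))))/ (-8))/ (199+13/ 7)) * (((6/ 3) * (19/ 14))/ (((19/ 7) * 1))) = 21/ 378880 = 0.00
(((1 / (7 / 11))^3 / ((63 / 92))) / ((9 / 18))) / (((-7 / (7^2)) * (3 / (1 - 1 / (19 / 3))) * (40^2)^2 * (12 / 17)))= -520421 / 42230160000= -0.00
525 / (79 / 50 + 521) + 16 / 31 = 1231814 / 809999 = 1.52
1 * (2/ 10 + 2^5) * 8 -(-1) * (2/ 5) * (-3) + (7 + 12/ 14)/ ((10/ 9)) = 18443/ 70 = 263.47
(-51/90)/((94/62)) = -527/1410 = -0.37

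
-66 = -66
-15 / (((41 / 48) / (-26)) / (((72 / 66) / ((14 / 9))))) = 1010880 / 3157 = 320.20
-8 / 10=-4 / 5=-0.80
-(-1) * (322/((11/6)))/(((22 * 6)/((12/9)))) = 644/363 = 1.77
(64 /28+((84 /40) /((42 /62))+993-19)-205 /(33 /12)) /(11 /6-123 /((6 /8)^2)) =-2090181 /500885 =-4.17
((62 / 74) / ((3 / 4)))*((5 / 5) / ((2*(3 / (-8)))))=-496 / 333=-1.49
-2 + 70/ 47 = -24/ 47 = -0.51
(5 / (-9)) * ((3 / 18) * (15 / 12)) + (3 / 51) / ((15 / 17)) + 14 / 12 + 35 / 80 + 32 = 72479 / 2160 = 33.56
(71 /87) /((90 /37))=0.34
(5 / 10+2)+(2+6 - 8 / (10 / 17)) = -31 / 10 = -3.10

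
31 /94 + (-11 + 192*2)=35093 /94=373.33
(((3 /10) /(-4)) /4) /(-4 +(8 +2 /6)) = -9 /2080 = -0.00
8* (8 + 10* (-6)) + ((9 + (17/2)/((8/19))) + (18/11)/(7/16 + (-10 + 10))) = -471945/1232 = -383.07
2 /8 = 1 /4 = 0.25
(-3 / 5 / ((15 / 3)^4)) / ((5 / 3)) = -9 / 15625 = -0.00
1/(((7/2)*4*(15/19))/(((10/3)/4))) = 19/252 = 0.08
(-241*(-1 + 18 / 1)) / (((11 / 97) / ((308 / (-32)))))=2781863 / 8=347732.88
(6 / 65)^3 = 0.00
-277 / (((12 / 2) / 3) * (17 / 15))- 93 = -7317 / 34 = -215.21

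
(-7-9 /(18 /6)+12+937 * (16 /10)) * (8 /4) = 15012 /5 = 3002.40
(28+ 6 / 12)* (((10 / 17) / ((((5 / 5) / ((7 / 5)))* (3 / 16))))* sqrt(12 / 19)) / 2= 112* sqrt(57) / 17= 49.74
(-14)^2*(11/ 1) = 2156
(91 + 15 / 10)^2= 34225 / 4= 8556.25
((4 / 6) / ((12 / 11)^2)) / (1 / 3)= 121 / 72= 1.68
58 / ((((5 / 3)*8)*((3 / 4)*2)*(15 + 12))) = 29 / 270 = 0.11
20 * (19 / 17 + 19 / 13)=11400 / 221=51.58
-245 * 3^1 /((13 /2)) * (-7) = 10290 /13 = 791.54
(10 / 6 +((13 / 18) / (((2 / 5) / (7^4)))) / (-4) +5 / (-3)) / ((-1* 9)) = 156065 / 1296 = 120.42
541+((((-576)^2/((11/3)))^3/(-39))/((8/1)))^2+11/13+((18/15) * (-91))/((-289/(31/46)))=56100990500518040983775441637325245627/9950353242115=5638090340659451795831994.00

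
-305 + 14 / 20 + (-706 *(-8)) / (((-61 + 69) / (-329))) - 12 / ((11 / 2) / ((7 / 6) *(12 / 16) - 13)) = -25580703 / 110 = -232551.85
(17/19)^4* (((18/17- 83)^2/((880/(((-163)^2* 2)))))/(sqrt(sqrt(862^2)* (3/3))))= 14899623160009* sqrt(862)/49428148880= 8850.23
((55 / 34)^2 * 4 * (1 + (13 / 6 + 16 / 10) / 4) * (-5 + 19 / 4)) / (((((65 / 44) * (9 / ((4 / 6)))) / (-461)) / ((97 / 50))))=13867770191 / 60863400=227.85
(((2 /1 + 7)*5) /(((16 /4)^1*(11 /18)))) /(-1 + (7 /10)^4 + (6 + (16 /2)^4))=2025000 /451136411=0.00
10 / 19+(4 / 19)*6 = 34 / 19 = 1.79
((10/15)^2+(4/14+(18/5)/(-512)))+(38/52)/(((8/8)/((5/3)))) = 2034869/1048320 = 1.94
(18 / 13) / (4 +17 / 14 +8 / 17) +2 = 13154 / 5863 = 2.24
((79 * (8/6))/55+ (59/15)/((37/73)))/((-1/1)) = -59069/6105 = -9.68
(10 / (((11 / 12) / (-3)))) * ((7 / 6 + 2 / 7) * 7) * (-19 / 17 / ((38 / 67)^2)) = 4107435 / 3553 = 1156.05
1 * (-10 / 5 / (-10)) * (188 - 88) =20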